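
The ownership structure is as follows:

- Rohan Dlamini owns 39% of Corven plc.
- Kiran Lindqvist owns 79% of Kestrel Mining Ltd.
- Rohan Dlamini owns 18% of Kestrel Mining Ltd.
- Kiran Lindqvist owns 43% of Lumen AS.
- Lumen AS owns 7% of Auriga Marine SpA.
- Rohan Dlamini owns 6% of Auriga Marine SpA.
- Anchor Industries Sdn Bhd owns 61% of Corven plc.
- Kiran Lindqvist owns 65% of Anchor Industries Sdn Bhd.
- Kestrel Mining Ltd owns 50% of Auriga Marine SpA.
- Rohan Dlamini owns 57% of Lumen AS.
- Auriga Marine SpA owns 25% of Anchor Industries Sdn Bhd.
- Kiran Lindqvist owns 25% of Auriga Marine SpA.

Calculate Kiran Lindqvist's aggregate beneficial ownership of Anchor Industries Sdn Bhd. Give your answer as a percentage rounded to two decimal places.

Kiran reaches Anchor along 4 paths.
Via Kestrel → Auriga: 79% × 50% × 25% = 9.875%.
Via Auriga: 25% × 25% = 6.25%.
Via Lumen → Auriga: 43% × 7% × 25% = 0.7525%.
Direct stake: 65% = 65%.
Total: 9.875% + 6.25% + 0.7525% + 65% = 81.8775%.
Rounded: 81.88%.

81.88%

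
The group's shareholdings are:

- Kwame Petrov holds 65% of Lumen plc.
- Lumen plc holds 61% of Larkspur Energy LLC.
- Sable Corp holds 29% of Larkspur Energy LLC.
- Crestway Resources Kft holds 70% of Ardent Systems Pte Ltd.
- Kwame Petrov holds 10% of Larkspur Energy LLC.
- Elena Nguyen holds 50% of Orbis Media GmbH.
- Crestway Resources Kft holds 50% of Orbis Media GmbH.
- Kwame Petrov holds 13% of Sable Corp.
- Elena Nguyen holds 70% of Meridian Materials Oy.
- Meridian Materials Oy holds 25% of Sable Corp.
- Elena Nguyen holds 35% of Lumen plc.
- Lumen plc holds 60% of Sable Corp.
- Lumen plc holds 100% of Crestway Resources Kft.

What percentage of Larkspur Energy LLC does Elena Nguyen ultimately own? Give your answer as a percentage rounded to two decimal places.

Elena reaches Larkspur along 3 paths.
Via Meridian → Sable: 70% × 25% × 29% = 5.075%.
Via Lumen → Sable: 35% × 60% × 29% = 6.09%.
Via Lumen: 35% × 61% = 21.35%.
Total: 5.075% + 6.09% + 21.35% = 32.515%.
Rounded: 32.52%.

32.52%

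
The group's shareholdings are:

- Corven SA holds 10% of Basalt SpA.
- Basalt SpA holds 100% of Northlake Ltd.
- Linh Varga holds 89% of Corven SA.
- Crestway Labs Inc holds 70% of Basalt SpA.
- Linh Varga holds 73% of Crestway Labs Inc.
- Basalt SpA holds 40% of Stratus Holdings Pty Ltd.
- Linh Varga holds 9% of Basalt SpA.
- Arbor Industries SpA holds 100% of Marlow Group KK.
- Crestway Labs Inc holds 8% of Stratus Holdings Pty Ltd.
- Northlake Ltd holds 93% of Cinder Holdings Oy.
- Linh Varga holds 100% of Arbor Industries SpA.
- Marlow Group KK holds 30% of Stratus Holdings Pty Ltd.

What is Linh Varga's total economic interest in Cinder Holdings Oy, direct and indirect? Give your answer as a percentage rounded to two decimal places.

Linh reaches Cinder along 3 paths.
Via Basalt → Northlake: 9% × 100% × 93% = 8.37%.
Via Crestway → Basalt → Northlake: 73% × 70% × 100% × 93% = 47.523%.
Via Corven → Basalt → Northlake: 89% × 10% × 100% × 93% = 8.277%.
Total: 8.37% + 47.523% + 8.277% = 64.17%.

64.17%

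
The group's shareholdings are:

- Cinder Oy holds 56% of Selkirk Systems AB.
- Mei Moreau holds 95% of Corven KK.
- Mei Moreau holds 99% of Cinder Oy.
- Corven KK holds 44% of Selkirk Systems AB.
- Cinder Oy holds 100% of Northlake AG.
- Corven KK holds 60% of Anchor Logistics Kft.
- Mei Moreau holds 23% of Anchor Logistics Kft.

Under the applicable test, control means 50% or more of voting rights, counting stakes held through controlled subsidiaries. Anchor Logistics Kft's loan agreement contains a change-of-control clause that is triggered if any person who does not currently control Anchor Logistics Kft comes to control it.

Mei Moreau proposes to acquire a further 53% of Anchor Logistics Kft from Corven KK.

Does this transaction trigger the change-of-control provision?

No

The purchase adds only to Mei's holdings (Corven's stake shrinks), so Mei is the only person who could newly come to control Anchor.
Mei holds 95% of Corven, so Mei controls Corven.
Corven and Mei together hold 60% + 23% = 83% of Anchor, so Mei controls Anchor.
So Mei already controls Anchor before the transaction.
After the purchase, Mei's direct stake in Anchor rises to 23% + 53% = 76%, and Corven's stake falls to 7%.
Mei controlled Anchor already, so this is not a new person acquiring control; every other person's position is unchanged or reduced.
No new person acquires control, so the clause is not triggered.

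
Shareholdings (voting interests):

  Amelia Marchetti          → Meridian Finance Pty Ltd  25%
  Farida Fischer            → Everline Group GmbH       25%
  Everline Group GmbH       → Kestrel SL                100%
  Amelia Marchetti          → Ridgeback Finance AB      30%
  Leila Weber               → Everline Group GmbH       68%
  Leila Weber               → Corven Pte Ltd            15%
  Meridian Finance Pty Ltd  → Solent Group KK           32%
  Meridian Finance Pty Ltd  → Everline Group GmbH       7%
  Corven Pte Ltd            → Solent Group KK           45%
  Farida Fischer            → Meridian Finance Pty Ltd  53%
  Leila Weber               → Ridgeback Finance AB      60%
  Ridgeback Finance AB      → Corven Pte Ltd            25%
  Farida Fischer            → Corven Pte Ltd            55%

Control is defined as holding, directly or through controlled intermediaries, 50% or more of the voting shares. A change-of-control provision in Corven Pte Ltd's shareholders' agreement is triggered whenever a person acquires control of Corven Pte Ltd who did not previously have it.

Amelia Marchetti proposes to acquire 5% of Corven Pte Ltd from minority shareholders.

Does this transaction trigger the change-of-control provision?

The purchase changes only Amelia's holdings, so Amelia is the only person who could newly come to control Corven.
Amelia's largest direct stake is 30% in Ridgeback, which does not meet the threshold, so Amelia controls no company.
Neither Amelia nor any entity Amelia controls holds any voting interest in Corven.
So before the transaction, Amelia does not control Corven.
After the purchase, Amelia holds 5% of Corven directly.
After the transaction, Amelia's side holds 5% of Corven, not ≥ 50%, so Amelia still does not control Corven.
No new person acquires control, so the clause is not triggered.

No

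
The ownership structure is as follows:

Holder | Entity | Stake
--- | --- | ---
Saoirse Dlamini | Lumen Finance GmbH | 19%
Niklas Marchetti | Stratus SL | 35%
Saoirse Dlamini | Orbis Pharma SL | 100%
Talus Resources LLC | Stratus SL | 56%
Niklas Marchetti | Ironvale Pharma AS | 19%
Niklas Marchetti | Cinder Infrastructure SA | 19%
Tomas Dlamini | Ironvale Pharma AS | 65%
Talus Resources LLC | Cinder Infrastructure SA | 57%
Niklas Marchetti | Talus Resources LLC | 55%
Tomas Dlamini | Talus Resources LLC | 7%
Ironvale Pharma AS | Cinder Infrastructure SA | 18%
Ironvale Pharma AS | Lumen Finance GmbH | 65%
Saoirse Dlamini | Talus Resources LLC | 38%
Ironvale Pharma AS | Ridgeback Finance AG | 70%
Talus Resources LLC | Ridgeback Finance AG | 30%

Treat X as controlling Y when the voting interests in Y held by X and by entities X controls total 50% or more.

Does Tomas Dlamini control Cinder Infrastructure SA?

No

Tomas holds 65% of Ironvale, so Tomas controls Ironvale.
Ironvale holds 65% of Lumen, so Tomas controls Lumen.
Ironvale holds 70% of Ridgeback, so Tomas controls Ridgeback.
In Cinder, Tomas's side holds only 18%, not ≥ 50%.
So Tomas does not control Cinder.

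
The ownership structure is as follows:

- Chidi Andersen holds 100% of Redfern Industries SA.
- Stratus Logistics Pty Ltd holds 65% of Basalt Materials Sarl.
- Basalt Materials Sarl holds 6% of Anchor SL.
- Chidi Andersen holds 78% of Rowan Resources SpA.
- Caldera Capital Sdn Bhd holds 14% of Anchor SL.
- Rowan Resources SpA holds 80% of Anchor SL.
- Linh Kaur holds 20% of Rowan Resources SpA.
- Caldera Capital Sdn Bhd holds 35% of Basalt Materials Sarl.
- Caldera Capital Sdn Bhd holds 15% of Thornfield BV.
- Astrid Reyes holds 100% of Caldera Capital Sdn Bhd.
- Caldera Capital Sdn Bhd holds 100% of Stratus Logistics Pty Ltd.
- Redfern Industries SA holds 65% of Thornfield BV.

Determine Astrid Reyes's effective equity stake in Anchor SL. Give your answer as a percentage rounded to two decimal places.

20.00%

Astrid reaches Anchor along 3 paths.
Via Caldera: 100% × 14% = 14%.
Via Caldera → Stratus → Basalt: 100% × 100% × 65% × 6% = 3.9%.
Via Caldera → Basalt: 100% × 35% × 6% = 2.1%.
Total: 14% + 3.9% + 2.1% = 20%.
Rounded: 20.00%.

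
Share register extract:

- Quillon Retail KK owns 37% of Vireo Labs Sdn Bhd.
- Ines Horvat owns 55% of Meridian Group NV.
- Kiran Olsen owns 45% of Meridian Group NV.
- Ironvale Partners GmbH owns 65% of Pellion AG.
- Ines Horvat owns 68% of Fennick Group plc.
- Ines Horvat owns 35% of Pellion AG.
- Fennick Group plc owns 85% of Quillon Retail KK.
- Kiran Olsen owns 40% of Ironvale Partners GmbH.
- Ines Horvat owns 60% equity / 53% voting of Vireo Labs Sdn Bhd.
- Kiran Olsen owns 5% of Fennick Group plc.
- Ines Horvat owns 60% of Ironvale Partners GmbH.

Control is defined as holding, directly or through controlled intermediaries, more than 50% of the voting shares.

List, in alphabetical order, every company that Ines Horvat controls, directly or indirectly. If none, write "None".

Fennick Group plc, Ironvale Partners GmbH, Meridian Group NV, Pellion AG, Quillon Retail KK, Vireo Labs Sdn Bhd

Ines holds 68% of Fennick, so Ines controls Fennick.
Ines holds 55% of Meridian, so Ines controls Meridian.
Ines holds 60% of Ironvale, so Ines controls Ironvale.
Fennick holds 85% of Quillon, so Ines controls Quillon.
Ines and Ironvale together hold 35% + 65% = 100% of Pellion, so Ines controls Pellion.
Ines and Quillon together hold 53% + 37% = 90% of Vireo, so Ines controls Vireo.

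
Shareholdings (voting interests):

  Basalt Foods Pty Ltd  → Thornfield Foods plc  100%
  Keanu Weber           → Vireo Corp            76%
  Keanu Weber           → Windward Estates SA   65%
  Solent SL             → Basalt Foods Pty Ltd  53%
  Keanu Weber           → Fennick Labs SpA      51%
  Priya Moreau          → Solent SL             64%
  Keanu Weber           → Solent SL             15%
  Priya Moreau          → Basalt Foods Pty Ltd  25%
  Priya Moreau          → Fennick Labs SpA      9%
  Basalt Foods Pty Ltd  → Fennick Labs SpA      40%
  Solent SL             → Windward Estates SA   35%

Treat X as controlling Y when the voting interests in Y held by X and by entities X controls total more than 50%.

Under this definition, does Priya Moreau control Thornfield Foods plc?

Yes

Priya holds 64% of Solent, so Priya controls Solent.
Priya and Solent together hold 25% + 53% = 78% of Basalt, so Priya controls Basalt.
Basalt holds 100% of Thornfield, so Priya controls Thornfield.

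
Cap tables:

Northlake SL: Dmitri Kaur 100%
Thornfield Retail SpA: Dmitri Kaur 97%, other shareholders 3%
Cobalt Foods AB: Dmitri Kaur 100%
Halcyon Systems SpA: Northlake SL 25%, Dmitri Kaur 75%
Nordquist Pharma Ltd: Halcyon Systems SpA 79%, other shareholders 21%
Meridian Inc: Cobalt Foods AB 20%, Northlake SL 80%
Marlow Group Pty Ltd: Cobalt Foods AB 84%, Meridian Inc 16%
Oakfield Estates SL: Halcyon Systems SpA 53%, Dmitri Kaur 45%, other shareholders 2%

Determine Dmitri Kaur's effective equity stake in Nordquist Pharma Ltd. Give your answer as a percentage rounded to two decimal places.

79.00%

Dmitri reaches Nordquist along 2 paths.
Via Northlake → Halcyon: 100% × 25% × 79% = 19.75%.
Via Halcyon: 75% × 79% = 59.25%.
Total: 19.75% + 59.25% = 79%.
Rounded: 79.00%.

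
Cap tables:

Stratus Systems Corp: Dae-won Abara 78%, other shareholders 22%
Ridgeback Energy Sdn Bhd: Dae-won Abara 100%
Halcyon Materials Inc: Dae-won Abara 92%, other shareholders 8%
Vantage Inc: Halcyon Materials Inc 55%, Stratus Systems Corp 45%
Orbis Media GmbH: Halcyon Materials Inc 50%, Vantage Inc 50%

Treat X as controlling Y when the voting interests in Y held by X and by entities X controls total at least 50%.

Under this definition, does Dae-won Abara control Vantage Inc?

Yes

Dae-won holds 78% of Stratus, so Dae-won controls Stratus.
Dae-won holds 92% of Halcyon, so Dae-won controls Halcyon.
Halcyon and Stratus together hold 55% + 45% = 100% of Vantage, so Dae-won controls Vantage.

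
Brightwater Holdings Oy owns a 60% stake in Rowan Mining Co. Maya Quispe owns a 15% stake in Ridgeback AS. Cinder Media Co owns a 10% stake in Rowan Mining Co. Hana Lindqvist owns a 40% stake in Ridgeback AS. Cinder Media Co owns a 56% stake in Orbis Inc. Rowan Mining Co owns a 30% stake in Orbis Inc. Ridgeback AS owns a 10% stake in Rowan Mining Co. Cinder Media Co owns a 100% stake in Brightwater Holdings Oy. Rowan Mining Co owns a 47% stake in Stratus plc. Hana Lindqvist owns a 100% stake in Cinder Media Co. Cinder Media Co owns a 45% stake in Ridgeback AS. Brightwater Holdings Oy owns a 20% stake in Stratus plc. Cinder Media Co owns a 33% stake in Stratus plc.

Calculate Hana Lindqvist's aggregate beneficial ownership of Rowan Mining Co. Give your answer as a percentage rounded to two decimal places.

78.50%

Hana reaches Rowan along 4 paths.
Via Cinder → Brightwater: 100% × 100% × 60% = 60%.
Via Cinder: 100% × 10% = 10%.
Via Ridgeback: 40% × 10% = 4%.
Via Cinder → Ridgeback: 100% × 45% × 10% = 4.5%.
Total: 60% + 10% + 4% + 4.5% = 78.5%.
Rounded: 78.50%.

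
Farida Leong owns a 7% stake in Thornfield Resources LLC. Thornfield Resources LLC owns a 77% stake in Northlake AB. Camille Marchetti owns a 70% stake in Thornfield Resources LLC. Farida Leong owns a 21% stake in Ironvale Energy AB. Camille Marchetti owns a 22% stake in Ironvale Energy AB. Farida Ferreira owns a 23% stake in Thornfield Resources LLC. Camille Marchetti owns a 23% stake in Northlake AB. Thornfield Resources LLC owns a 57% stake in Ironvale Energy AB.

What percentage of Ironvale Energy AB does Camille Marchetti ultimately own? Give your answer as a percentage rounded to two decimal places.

Camille reaches Ironvale along 2 paths.
Direct stake: 22% = 22%.
Via Thornfield: 70% × 57% = 39.9%.
Total: 22% + 39.9% = 61.9%.
Rounded: 61.90%.

61.90%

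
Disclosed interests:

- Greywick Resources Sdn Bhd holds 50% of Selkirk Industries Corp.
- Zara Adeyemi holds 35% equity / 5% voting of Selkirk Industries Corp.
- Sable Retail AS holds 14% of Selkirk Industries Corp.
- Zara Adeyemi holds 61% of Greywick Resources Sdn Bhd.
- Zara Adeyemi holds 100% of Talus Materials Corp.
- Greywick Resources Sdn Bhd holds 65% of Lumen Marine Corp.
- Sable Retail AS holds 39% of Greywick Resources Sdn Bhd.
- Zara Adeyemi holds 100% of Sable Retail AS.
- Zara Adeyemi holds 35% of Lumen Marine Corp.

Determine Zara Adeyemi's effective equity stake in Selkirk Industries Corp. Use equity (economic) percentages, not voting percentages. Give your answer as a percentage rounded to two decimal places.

99.00%

Zara reaches Selkirk along 4 paths.
Via Sable: 100% × 14% = 14%.
Direct stake: 35% = 35%.
Via Greywick: 61% × 50% = 30.5%.
Via Sable → Greywick: 100% × 39% × 50% = 19.5%.
Total: 14% + 35% + 30.5% + 19.5% = 99%.
Rounded: 99.00%.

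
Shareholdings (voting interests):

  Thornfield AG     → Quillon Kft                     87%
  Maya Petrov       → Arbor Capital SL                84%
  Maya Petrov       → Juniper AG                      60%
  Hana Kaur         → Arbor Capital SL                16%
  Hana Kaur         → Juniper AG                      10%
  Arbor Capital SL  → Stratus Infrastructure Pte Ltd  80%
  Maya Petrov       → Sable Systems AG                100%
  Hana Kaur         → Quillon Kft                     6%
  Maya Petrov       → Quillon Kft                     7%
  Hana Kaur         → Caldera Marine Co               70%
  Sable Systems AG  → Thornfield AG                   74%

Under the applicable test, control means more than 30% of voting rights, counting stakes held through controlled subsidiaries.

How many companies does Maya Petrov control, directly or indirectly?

6

Maya holds 84% of Arbor, so Maya controls Arbor.
Maya holds 100% of Sable, so Maya controls Sable.
Arbor holds 80% of Stratus, so Maya controls Stratus.
Maya holds 60% of Juniper, so Maya controls Juniper.
Sable holds 74% of Thornfield, so Maya controls Thornfield.
Thornfield and Maya together hold 87% + 7% = 94% of Quillon, so Maya controls Quillon.
No other company's threshold is met.
Maya controls 6 companies.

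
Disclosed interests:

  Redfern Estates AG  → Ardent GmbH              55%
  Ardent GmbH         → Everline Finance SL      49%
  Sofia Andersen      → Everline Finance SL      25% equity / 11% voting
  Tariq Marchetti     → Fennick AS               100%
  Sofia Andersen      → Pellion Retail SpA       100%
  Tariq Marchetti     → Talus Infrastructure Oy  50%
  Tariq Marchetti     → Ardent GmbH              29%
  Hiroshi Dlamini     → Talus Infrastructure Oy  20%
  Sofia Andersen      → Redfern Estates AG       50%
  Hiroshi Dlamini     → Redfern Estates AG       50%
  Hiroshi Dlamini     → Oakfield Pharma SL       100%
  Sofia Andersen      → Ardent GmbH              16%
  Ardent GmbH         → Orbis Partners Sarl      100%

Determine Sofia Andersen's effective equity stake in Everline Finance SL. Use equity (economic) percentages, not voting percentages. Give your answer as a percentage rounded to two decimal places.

Sofia reaches Everline along 3 paths.
Via Ardent: 16% × 49% = 7.84%.
Via Redfern → Ardent: 50% × 55% × 49% = 13.475%.
Direct stake: 25% = 25%.
Total: 7.84% + 13.475% + 25% = 46.315%.
Rounded: 46.32%.

46.32%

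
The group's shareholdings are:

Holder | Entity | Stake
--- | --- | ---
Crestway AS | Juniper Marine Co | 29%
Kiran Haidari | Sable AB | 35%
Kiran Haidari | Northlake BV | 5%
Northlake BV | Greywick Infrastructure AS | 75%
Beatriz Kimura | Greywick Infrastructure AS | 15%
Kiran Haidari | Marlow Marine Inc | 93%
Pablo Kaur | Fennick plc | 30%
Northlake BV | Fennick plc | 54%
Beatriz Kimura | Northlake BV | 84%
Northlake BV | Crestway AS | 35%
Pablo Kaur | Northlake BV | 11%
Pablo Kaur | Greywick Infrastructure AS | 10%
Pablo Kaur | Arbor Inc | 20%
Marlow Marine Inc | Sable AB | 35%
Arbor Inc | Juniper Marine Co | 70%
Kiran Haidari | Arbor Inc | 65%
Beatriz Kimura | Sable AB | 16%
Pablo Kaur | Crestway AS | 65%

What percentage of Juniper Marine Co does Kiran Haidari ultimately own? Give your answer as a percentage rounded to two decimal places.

46.01%

Kiran reaches Juniper along 2 paths.
Via Arbor: 65% × 70% = 45.5%.
Via Northlake → Crestway: 5% × 35% × 29% = 0.5075%.
Total: 45.5% + 0.5075% = 46.0075%.
Rounded: 46.01%.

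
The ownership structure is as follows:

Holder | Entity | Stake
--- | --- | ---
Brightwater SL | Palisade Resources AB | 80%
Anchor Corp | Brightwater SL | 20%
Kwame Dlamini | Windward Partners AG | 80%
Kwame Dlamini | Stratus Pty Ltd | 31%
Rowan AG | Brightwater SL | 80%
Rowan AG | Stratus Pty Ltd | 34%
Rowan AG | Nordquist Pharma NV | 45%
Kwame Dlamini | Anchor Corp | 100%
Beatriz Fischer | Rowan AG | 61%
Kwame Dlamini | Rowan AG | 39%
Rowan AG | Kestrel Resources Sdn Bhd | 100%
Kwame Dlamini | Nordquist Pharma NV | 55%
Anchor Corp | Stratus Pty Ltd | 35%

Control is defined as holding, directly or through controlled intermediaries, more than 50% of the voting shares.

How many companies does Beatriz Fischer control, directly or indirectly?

4

Beatriz holds 61% of Rowan, so Beatriz controls Rowan.
Rowan holds 80% of Brightwater, so Beatriz controls Brightwater.
Brightwater holds 80% of Palisade, so Beatriz controls Palisade.
Rowan holds 100% of Kestrel, so Beatriz controls Kestrel.
No other company's threshold is met.
Beatriz controls 4 companies.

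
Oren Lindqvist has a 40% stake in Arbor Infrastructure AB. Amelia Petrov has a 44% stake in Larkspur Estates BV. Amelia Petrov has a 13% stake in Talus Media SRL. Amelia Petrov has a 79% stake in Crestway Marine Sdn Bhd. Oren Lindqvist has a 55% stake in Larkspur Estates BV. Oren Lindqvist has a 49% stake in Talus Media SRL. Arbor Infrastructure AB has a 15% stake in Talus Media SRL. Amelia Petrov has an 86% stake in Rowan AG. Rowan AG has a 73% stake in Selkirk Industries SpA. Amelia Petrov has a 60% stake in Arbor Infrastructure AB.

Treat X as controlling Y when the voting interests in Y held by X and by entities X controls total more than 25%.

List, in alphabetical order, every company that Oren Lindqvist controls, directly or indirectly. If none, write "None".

Arbor Infrastructure AB, Larkspur Estates BV, Talus Media SRL

Oren holds 40% of Arbor, so Oren controls Arbor.
Arbor and Oren together hold 15% + 49% = 64% of Talus, so Oren controls Talus.
Oren holds 55% of Larkspur, so Oren controls Larkspur.
No other company's threshold is met.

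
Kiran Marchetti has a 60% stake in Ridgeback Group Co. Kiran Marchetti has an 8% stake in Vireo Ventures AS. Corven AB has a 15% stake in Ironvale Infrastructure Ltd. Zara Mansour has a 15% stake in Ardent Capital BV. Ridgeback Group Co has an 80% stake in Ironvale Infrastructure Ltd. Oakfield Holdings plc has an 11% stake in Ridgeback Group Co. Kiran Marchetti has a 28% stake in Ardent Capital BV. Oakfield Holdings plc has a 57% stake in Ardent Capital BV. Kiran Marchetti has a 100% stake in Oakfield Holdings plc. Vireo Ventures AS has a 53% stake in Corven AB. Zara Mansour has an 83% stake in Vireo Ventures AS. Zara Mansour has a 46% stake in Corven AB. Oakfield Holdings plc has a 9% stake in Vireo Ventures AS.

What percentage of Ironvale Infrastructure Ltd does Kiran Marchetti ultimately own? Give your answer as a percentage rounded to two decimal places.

Kiran reaches Ironvale along 4 paths.
Via Ridgeback: 60% × 80% = 48%.
Via Oakfield → Ridgeback: 100% × 11% × 80% = 8.8%.
Via Oakfield → Vireo → Corven: 100% × 9% × 53% × 15% = 0.7155%.
Via Vireo → Corven: 8% × 53% × 15% = 0.636%.
Total: 48% + 8.8% + 0.7155% + 0.636% = 58.1515%.
Rounded: 58.15%.

58.15%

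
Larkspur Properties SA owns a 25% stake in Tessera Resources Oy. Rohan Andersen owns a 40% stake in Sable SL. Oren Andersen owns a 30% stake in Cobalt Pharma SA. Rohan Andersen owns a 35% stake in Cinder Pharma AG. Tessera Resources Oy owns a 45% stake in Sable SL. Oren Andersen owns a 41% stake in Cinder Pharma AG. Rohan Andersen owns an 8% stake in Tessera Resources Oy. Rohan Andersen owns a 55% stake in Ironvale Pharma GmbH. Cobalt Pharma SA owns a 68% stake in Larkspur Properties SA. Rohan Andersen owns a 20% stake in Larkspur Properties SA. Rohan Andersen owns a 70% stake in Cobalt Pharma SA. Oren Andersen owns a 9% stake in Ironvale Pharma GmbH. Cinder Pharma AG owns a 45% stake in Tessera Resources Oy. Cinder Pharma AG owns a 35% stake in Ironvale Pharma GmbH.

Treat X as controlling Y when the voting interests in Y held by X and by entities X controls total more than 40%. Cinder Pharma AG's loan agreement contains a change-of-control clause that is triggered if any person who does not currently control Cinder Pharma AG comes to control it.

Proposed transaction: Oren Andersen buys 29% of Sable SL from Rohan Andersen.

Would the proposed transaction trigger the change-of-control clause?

The purchase adds only to Oren's holdings (Rohan's stake shrinks), so Oren is the only person who could newly come to control Cinder.
Oren holds 41% of Cinder, so Oren controls Cinder.
So Oren already controls Cinder before the transaction.
After the purchase, Oren holds 29% of Sable directly, and Rohan's stake falls to 11%.
Oren controlled Cinder already, so this is not a new person acquiring control; every other person's position is unchanged or reduced.
No new person acquires control, so the clause is not triggered.

No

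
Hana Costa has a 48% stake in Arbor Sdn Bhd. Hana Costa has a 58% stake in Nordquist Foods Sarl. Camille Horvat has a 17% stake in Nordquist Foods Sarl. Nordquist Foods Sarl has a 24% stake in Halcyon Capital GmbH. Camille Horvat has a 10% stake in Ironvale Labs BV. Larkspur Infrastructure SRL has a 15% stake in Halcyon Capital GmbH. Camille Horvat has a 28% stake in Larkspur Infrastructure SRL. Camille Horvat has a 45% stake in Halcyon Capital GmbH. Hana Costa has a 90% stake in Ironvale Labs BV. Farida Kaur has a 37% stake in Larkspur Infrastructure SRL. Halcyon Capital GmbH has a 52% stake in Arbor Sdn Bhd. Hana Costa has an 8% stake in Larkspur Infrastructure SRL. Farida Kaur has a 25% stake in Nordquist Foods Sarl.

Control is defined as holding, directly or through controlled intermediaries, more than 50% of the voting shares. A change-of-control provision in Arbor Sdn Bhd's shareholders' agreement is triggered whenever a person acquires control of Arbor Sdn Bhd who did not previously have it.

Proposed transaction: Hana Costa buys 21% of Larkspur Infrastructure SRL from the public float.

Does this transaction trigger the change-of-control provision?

No

The purchase changes only Hana's holdings, so Hana is the only person who could newly come to control Arbor.
Hana holds 90% of Ironvale, so Hana controls Ironvale.
Hana holds 58% of Nordquist, so Hana controls Nordquist.
In Arbor, Hana's side holds only 48%, not > 50%.
So before the transaction, Hana does not control Arbor.
After the purchase, Hana's direct stake in Larkspur rises to 8% + 21% = 29%.
Hana's side now holds 29% of Larkspur, not > 50%, so Hana still does not control Larkspur.
After the transaction, Hana's side holds 48% of Arbor, not > 50%, so Hana still does not control Arbor.
No new person acquires control, so the clause is not triggered.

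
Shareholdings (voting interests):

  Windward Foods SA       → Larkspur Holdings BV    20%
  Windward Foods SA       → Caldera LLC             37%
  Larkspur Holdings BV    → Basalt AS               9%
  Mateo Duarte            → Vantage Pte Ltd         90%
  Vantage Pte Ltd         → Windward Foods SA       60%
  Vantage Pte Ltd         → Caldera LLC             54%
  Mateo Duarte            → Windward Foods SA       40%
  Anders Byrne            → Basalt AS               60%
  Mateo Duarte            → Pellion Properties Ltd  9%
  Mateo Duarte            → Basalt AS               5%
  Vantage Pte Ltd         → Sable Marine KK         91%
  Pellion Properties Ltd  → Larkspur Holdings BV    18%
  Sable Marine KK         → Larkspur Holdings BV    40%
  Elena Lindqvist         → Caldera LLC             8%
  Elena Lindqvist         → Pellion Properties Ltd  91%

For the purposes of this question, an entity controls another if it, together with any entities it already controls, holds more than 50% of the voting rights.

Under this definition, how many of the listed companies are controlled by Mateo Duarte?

Mateo holds 90% of Vantage, so Mateo controls Vantage.
Vantage and Mateo together hold 60% + 40% = 100% of Windward, so Mateo controls Windward.
Vantage holds 91% of Sable, so Mateo controls Sable.
Windward and Vantage together hold 37% + 54% = 91% of Caldera, so Mateo controls Caldera.
Sable and Windward together hold 40% + 20% = 60% of Larkspur, so Mateo controls Larkspur.
No other company's threshold is met.
Mateo controls 5 companies.

5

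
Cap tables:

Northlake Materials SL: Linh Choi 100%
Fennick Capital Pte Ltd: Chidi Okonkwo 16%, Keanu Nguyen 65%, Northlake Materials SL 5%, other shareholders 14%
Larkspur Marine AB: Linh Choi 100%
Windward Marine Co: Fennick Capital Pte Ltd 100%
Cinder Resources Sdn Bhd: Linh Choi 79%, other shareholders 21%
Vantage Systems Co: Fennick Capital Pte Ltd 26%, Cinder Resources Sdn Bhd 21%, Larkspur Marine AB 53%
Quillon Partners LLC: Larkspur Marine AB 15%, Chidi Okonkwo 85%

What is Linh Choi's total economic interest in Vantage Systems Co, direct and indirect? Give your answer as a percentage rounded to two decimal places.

70.89%

Linh reaches Vantage along 3 paths.
Via Northlake → Fennick: 100% × 5% × 26% = 1.3%.
Via Cinder: 79% × 21% = 16.59%.
Via Larkspur: 100% × 53% = 53%.
Total: 1.3% + 16.59% + 53% = 70.89%.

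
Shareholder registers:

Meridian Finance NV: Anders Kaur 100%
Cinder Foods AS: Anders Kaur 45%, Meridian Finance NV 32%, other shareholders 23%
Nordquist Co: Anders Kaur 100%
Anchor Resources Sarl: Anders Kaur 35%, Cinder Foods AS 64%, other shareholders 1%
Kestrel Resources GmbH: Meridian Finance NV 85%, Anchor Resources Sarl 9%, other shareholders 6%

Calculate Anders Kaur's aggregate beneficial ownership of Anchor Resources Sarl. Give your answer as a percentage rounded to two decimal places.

Anders reaches Anchor along 3 paths.
Direct stake: 35% = 35%.
Via Cinder: 45% × 64% = 28.8%.
Via Meridian → Cinder: 100% × 32% × 64% = 20.48%.
Total: 35% + 28.8% + 20.48% = 84.28%.

84.28%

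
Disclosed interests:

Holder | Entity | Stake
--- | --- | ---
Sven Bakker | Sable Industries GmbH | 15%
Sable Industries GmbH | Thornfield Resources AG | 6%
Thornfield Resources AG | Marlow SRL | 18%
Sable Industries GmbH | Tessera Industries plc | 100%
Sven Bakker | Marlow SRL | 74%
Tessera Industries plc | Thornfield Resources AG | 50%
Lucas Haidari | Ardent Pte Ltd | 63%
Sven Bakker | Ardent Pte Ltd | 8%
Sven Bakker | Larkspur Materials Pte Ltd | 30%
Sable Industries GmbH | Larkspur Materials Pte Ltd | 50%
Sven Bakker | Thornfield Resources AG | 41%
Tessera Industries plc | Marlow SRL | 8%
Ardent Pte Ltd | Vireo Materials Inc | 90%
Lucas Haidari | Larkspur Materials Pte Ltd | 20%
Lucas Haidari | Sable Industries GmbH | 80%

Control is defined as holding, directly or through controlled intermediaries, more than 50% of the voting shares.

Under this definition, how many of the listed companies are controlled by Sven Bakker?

Sven holds 74% of Marlow, so Sven controls Marlow.
No other company's threshold is met.
Sven controls 1 company.

1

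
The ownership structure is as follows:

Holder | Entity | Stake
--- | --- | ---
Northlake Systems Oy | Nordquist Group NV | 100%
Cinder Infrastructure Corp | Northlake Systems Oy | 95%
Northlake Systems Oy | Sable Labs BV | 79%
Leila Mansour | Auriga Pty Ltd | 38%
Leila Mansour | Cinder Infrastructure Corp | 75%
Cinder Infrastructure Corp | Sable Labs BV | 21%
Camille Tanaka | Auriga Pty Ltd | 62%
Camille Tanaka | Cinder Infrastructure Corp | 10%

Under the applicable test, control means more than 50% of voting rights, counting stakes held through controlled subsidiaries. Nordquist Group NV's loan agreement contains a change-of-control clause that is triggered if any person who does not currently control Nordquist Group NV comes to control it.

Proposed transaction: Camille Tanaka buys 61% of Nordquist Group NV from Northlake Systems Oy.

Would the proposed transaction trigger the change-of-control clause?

The purchase adds only to Camille's holdings (Northlake's stake shrinks), so Camille is the only person who could newly come to control Nordquist.
Camille holds 62% of Auriga, so Camille controls Auriga.
Neither Camille nor any entity Camille controls holds any voting interest in Nordquist.
So before the transaction, Camille does not control Nordquist.
After the purchase, Camille holds 61% of Nordquist directly, and Northlake's stake falls to 39%.
Camille holds 61% of Nordquist, so Camille controls Nordquist.
Camille did not control Nordquist before and does after, so the clause is triggered.

Yes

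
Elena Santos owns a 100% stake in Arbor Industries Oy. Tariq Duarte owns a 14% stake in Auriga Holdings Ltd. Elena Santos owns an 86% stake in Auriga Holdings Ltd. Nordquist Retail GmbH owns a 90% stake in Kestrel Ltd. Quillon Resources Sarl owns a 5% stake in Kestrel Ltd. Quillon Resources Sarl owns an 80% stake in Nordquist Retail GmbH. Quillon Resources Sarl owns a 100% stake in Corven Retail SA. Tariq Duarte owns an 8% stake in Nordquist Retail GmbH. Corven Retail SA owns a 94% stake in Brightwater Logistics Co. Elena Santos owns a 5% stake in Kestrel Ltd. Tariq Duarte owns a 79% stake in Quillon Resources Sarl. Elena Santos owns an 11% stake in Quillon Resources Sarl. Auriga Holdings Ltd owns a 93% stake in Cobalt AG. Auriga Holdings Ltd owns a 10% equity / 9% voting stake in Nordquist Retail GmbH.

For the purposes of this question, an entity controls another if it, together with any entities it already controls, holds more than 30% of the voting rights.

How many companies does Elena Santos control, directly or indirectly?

3

Elena holds 86% of Auriga, so Elena controls Auriga.
Elena holds 100% of Arbor, so Elena controls Arbor.
Auriga holds 93% of Cobalt, so Elena controls Cobalt.
No other company's threshold is met.
Elena controls 3 companies.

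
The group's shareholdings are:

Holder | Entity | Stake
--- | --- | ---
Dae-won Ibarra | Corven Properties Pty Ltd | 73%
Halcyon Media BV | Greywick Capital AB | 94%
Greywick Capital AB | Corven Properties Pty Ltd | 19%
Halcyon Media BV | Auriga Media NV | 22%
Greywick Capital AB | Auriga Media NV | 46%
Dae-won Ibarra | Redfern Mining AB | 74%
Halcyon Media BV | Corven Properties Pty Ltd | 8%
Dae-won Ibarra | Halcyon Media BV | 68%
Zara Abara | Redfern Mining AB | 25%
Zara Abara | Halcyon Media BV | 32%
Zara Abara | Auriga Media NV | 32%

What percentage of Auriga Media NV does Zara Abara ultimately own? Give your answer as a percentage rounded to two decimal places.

Zara reaches Auriga along 3 paths.
Via Halcyon → Greywick: 32% × 94% × 46% = 13.8368%.
Direct stake: 32% = 32%.
Via Halcyon: 32% × 22% = 7.04%.
Total: 13.8368% + 32% + 7.04% = 52.8768%.
Rounded: 52.88%.

52.88%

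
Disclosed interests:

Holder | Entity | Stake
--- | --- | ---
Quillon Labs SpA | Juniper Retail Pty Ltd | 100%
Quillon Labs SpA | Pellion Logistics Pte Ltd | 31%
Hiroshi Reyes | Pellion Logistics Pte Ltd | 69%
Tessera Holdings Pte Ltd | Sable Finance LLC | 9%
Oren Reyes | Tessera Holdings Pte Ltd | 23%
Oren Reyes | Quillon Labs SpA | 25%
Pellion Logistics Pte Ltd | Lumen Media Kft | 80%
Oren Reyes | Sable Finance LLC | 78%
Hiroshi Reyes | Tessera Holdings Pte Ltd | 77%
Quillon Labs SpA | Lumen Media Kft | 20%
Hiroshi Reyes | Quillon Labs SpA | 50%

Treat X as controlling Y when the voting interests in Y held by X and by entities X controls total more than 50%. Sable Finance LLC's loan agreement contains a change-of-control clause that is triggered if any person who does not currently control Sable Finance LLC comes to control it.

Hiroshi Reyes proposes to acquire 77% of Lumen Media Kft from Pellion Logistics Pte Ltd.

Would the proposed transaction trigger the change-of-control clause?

No

The purchase adds only to Hiroshi's holdings (Pellion's stake shrinks), so Hiroshi is the only person who could newly come to control Sable.
Hiroshi holds 77% of Tessera, so Hiroshi controls Tessera.
Hiroshi holds 69% of Pellion, so Hiroshi controls Pellion.
Pellion holds 80% of Lumen, so Hiroshi controls Lumen.
In Sable, Hiroshi's side holds only 9%, not > 50%.
So before the transaction, Hiroshi does not control Sable.
After the purchase, Hiroshi holds 77% of Lumen directly, and Pellion's stake falls to 3%.
Pellion and Hiroshi together hold 3% + 77% = 80% of Lumen, so Hiroshi controls Lumen.
After the transaction, Hiroshi's side holds 9% of Sable, not > 50%, so Hiroshi still does not control Sable.
No new person acquires control, so the clause is not triggered.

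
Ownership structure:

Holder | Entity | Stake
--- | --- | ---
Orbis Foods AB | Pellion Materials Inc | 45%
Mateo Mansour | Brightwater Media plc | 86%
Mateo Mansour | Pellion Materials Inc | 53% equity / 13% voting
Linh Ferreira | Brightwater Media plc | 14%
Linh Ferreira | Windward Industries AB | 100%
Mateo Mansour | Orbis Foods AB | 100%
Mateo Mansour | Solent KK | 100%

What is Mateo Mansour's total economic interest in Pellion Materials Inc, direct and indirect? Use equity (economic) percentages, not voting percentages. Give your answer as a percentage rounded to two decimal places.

98.00%

Mateo reaches Pellion along 2 paths.
Direct stake: 53% = 53%.
Via Orbis: 100% × 45% = 45%.
Total: 53% + 45% = 98%.
Rounded: 98.00%.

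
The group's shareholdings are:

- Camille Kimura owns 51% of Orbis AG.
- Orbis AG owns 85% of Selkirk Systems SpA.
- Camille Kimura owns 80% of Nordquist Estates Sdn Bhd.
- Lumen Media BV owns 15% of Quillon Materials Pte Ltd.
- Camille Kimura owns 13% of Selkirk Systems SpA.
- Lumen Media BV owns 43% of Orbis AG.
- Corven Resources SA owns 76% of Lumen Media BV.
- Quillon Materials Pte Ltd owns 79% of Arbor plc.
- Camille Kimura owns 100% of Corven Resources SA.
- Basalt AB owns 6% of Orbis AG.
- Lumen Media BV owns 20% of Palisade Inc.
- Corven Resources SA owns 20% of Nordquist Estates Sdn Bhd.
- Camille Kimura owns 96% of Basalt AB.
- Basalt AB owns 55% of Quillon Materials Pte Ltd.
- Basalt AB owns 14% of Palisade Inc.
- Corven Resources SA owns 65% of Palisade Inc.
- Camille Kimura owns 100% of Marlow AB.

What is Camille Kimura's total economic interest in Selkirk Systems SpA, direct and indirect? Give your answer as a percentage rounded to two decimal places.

89.02%

Camille reaches Selkirk along 4 paths.
Via Corven → Lumen → Orbis: 100% × 76% × 43% × 85% = 27.778%.
Via Orbis: 51% × 85% = 43.35%.
Via Basalt → Orbis: 96% × 6% × 85% = 4.896%.
Direct stake: 13% = 13%.
Total: 27.778% + 43.35% + 4.896% + 13% = 89.024%.
Rounded: 89.02%.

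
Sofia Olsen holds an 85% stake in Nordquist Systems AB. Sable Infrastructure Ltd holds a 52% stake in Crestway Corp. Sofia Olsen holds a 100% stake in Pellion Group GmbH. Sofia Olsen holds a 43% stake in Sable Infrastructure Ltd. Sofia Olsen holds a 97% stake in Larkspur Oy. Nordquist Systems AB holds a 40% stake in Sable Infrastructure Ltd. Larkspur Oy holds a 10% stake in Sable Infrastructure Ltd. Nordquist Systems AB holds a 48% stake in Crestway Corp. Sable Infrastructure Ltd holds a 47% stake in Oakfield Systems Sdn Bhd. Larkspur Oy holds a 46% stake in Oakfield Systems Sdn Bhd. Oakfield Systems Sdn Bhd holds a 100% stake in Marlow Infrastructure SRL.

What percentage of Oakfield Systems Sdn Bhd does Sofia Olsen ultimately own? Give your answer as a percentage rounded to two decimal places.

85.37%

Sofia reaches Oakfield along 4 paths.
Via Larkspur: 97% × 46% = 44.62%.
Via Larkspur → Sable: 97% × 10% × 47% = 4.559%.
Via Nordquist → Sable: 85% × 40% × 47% = 15.98%.
Via Sable: 43% × 47% = 20.21%.
Total: 44.62% + 4.559% + 15.98% + 20.21% = 85.369%.
Rounded: 85.37%.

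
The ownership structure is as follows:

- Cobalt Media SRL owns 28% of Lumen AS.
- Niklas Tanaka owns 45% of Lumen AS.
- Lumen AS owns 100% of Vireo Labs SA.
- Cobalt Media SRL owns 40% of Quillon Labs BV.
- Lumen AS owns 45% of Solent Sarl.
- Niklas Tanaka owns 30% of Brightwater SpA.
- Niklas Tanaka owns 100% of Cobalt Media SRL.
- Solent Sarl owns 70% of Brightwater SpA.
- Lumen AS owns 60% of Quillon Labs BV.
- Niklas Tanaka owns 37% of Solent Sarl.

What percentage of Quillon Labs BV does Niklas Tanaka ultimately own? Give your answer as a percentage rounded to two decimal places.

Niklas reaches Quillon along 3 paths.
Via Cobalt → Lumen: 100% × 28% × 60% = 16.8%.
Via Lumen: 45% × 60% = 27%.
Via Cobalt: 100% × 40% = 40%.
Total: 16.8% + 27% + 40% = 83.8%.
Rounded: 83.80%.

83.80%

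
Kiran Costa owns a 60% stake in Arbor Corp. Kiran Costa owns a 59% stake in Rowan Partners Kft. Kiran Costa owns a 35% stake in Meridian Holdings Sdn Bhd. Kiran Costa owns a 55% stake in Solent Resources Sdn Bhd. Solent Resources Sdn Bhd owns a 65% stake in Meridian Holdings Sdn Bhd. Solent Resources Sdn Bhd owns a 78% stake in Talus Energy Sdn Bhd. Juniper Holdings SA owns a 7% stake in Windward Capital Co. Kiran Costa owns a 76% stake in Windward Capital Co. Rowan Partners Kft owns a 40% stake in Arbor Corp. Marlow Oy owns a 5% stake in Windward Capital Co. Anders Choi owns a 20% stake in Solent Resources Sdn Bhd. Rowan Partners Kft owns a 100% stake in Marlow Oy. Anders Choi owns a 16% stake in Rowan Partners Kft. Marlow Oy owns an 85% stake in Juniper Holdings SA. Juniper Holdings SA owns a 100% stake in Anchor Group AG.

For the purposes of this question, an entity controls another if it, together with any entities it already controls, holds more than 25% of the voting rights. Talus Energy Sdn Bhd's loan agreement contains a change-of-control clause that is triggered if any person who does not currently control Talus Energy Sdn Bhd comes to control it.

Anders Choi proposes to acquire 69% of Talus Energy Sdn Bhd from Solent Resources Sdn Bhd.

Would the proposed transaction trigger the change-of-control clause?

Yes

The purchase adds only to Anders's holdings (Solent's stake shrinks), so Anders is the only person who could newly come to control Talus.
Anders's largest direct stake is 20% in Solent, which does not meet the threshold, so Anders controls no company.
Neither Anders nor any entity Anders controls holds any voting interest in Talus.
So before the transaction, Anders does not control Talus.
After the purchase, Anders holds 69% of Talus directly, and Solent's stake falls to 9%.
Anders holds 69% of Talus, so Anders controls Talus.
Anders did not control Talus before and does after, so the clause is triggered.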